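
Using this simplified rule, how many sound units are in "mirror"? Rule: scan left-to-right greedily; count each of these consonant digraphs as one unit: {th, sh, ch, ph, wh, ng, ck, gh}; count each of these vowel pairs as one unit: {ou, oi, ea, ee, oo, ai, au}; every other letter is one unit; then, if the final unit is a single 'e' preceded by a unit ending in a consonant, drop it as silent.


Word: "mirror" (6 letters)
Left-to-right scan:
  [1] 'm' (letter)
  [2] 'i' (letter)
  [3] 'r' (letter)
  [4] 'r' (letter)
  [5] 'o' (letter)
  [6] 'r' (letter)
Units from scan: 6
Sound units = 6 units


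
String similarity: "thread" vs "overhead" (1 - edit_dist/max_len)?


Word 1: "thread" (length 6)
Word 2: "overhead" (length 8)
One optimal edit sequence:
  1. insert 'o'  (+1)
  2. substitute 't' -> 'v'  (+1)
  3. substitute 'h' -> 'e'  (+1)
  4. keep 'r'
  5. insert 'h'  (+1)
  6. keep 'e'
  7. keep 'a'
  8. keep 'd'
Edit distance = 4
Max length = max(6, 8) = 8
Similarity = 1 - 4/8
= 0.5000


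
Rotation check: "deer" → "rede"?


Word: "deer", Candidate: "rede"
Method: check if candidate is substring of word+word
"deerdeer" contains "rede"? No
Is rotation = No


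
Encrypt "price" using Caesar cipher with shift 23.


Word: "price"
Shift: 23
Each letter → (letter + shift) mod 26:
  'p' (15) + 23 = 12 → 'm'
  'r' (17) + 23 = 14 → 'o'
  'i' (8) + 23 = 5 → 'f'
  'c' (2) + 23 = 25 → 'z'
  'e' (4) + 23 = 1 → 'b'
Result = "mofzb"


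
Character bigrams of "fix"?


Word: "fix" (length 3)
Number of bigrams = 3 - 2 + 1 = 2
  Position 0: "fi"
  Position 1: "ix"
Bigrams = "fi", "ix"


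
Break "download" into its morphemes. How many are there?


Word: "download"
Morphemes: down- + load
Each morpheme carries meaning
= 2 morphemes


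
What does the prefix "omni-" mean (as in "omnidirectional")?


Prefix: omni-
Example: omnidirectional (omni- + directional)
Meaning = all


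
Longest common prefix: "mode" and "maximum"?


Word 1: "mode"
Word 2: "maximum"
Comparing from start:
  Pos 0: 'm' == 'm'
  Pos 1: 'o' != 'a' (stop)
LCP = "m" (length 1)


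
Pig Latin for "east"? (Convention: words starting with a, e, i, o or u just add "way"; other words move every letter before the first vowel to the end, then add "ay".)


Word: "east"
Starts with vowel → add 'way'
Pig Latin = "eastway"


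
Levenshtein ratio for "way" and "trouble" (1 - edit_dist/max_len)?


Word 1: "way" (length 3)
Word 2: "trouble" (length 7)
One optimal edit sequence:
  1. insert 't'  (+1)
  2. insert 'r'  (+1)
  3. insert 'o'  (+1)
  4. insert 'u'  (+1)
  5. substitute 'w' -> 'b'  (+1)
  6. substitute 'a' -> 'l'  (+1)
  7. substitute 'y' -> 'e'  (+1)
Edit distance = 7
Max length = max(3, 7) = 7
Similarity = 1 - 7/7
= 0.0000


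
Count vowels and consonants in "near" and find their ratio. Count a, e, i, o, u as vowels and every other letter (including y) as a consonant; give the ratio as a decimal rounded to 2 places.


Word: "near"
Vowels (a,e,i,o,u): 2
Consonants: 2
Ratio = 2/2
= 1.00


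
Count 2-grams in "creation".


Word: "creation" (length 8)
Number of 2-grams = length - 2 + 1 = 8 - 2 + 1
= 7


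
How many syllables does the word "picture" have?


Word: "picture"
Syllable breakdown: pic | ture
Counting: 2 parts
= 2 syllables


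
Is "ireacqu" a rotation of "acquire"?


Word: "acquire", Candidate: "ireacqu"
Method: check if candidate is substring of word+word
"acquireacquire" contains "ireacqu"? Yes
Is rotation = Yes


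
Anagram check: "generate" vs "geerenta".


Word 1: "generate" → sorted: aeeegnrt
Word 2: "geerenta" → sorted: aeeegnrt
Same letters? aeeegnrt == aeeegnrt
Anagram = Yes


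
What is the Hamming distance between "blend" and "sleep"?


Comparing character by character (same length = 5):
  Pos 0: 'b' vs 's' !=
  Pos 1: 'l' vs 'l' =
  Pos 2: 'e' vs 'e' =
  Pos 3: 'n' vs 'e' !=
  Pos 4: 'd' vs 'p' !=
Hamming distance = 3


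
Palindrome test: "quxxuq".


Word: "quxxuq"
Reversed: "quxxuq"
Forward == Backward? quxxuq == quxxuq
Palindrome = Yes


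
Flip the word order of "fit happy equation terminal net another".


Original: "fit happy equation terminal net another"
Words (1..n): fit | happy | equation | terminal | net | another
Reversed (n..1): another | net | terminal | equation | happy | fit
Result = "another net terminal equation happy fit"


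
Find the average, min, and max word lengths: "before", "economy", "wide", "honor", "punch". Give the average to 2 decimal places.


Lengths: "before"=6, "economy"=7, "wide"=4, "honor"=5, "punch"=5
Sum = 27, Count = 5
Average = 27/5 = 5.40
= avg=5.40, min=4, max=7


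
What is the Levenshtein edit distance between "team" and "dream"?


Word 1: "team" (length 4)
Word 2: "dream" (length 5)
One optimal edit sequence (insert/delete/substitute each cost 1):
  1. insert 'd'  (+1)
  2. substitute 't' -> 'r'  (+1)
  3. keep 'e'
  4. keep 'a'
  5. keep 'm'
Total edit operations: 2
Edit distance = 2


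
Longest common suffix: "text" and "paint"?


Word 1: "text"
Word 2: "paint"
Comparing from end:
  Pos -1: 't' == 't'
  Pos -2: 'x' != 'n' (stop)
LCS = "t" (length 1)


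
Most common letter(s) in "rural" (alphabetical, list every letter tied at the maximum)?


Word: "rural"
Letter counts:
  'a': 1
  'l': 1
  'r': 2
  'u': 1
Maximum count = 2
Most frequent = 'r' (2 times each)


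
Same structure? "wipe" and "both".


Pattern of "wipe": [0, 1, 2, 3]
Pattern of "both": [0, 1, 2, 3]
Patterns match
Same pattern = Yes


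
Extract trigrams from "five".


Word: "five" (length 4)
Number of trigrams = 4 - 3 + 1 = 2
  Position 0: "fiv"
  Position 1: "ive"
Trigrams = "fiv", "ive"


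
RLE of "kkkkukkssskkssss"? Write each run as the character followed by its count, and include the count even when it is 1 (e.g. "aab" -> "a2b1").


String: "kkkkukkssskkssss"
Scanning for consecutive runs:
  'k' x 4
  'u' x 1
  'k' x 2
  's' x 3
  'k' x 2
  's' x 4
RLE = "k4u1k2s3k2s4"


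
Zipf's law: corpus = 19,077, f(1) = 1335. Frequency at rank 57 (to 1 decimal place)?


Zipf's law: f(r) = f(1) / r
f(1) = 1335
f(57) = 1335 / 57
= 23.4 occurrences


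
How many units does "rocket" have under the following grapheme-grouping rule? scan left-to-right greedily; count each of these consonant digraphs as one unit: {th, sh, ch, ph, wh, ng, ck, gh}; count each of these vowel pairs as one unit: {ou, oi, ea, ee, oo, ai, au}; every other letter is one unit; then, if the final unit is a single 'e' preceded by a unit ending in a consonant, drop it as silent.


Word: "rocket" (6 letters)
Left-to-right scan:
  1. 'r' (letter)
  2. 'o' (letter)
  3. 'ck' (digraph)
  4. 'e' (letter)
  5. 't' (letter)
Units from scan: 5
Sound units = 5 units


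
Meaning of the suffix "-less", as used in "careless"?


Suffix: -less
Example: careless (care + -less)
Meaning = without


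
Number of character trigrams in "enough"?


Word: "enough" (length 6)
Number of 3-grams = length - 3 + 1 = 6 - 3 + 1
= 4


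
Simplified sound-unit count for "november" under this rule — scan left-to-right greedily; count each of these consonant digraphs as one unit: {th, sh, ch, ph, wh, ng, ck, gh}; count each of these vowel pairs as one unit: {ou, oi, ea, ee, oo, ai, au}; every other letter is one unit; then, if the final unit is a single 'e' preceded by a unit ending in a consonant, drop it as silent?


Word: "november" (8 letters)
Left-to-right scan:
  1. 'n' (letter)
  2. 'o' (letter)
  3. 'v' (letter)
  4. 'e' (letter)
  5. 'm' (letter)
  6. 'b' (letter)
  7. 'e' (letter)
  8. 'r' (letter)
Units from scan: 8
Sound units = 8 units


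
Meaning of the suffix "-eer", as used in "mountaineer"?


Suffix: -eer
Example: mountaineer = mountain + -eer
Meaning = one who is concerned with


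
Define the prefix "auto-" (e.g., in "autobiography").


Prefix: auto-
Example: autobiography = auto- + biography
Meaning = self


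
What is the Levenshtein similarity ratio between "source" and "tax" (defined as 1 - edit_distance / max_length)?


Word 1: "source" (length 6)
Word 2: "tax" (length 3)
One optimal edit sequence:
  1. delete 's'  (+1)
  2. delete 'o'  (+1)
  3. delete 'u'  (+1)
  4. substitute 'r' -> 't'  (+1)
  5. substitute 'c' -> 'a'  (+1)
  6. substitute 'e' -> 'x'  (+1)
Edit distance = 6
Max length = max(6, 3) = 6
Similarity = 1 - 6/6
= 0.0000


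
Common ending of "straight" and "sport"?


Word 1: "straight"
Word 2: "sport"
Comparing from end:
  Pos -1: 't' == 't'
  Pos -2: 'h' != 'r' (stop)
LCS = "t" (length 1)


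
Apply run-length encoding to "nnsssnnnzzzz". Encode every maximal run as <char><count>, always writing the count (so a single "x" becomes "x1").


String: "nnsssnnnzzzz"
Scanning for consecutive runs:
  'n' x 2
  's' x 3
  'n' x 3
  'z' x 4
RLE = "n2s3n3z4"


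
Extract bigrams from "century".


Word: "century" (length 7)
Number of bigrams = 7 - 2 + 1 = 6
  Position 0: "ce"
  Position 1: "en"
  Position 2: "nt"
  Position 3: "tu"
  Position 4: "ur"
  Position 5: "ry"
Bigrams = "ce", "en", "nt", "tu", "ur", "ry"


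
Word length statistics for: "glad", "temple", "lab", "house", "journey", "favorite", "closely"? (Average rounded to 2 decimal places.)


Lengths: "glad"=4, "temple"=6, "lab"=3, "house"=5, "journey"=7, "favorite"=8, "closely"=7
Sum = 40, Count = 7
Average = 40/7 = 5.71
= avg=5.71, min=3, max=8


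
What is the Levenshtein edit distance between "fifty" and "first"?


Word 1: "fifty" (length 5)
Word 2: "first" (length 5)
One optimal edit sequence (insert/delete/substitute each cost 1):
  1. keep 'f'
  2. keep 'i'
  3. substitute 'f' -> 'r'  (+1)
  4. substitute 't' -> 's'  (+1)
  5. substitute 'y' -> 't'  (+1)
Total edit operations: 3
Edit distance = 3


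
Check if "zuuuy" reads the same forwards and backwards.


Word: "zuuuy"
Reversed: "yuuuz"
Forward == Backward? zuuuy != yuuuz
Palindrome = No


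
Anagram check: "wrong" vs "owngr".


Word 1: "wrong" → sorted: gnorw
Word 2: "owngr" → sorted: gnorw
Same letters? gnorw == gnorw
Anagram = Yes


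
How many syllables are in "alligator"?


Word: "alligator"
Syllable breakdown: al · li · ga · tor
Counting: 4 parts
= 4 syllables


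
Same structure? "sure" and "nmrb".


Pattern of "sure": [0, 1, 2, 3]
Pattern of "nmrb": [0, 1, 2, 3]
Patterns match
Same pattern = Yes


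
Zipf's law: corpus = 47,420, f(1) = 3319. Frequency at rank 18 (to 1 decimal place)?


Zipf's law: f(r) = f(1) / r
f(1) = 3319
f(18) = 3319 / 18
= 184.4 occurrences


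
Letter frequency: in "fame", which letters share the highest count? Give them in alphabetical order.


Word: "fame"
Letter counts:
  'a': 1
  'e': 1
  'f': 1
  'm': 1
Maximum count = 1
Most frequent = 'a', 'e', 'f', 'm' (1 time each)


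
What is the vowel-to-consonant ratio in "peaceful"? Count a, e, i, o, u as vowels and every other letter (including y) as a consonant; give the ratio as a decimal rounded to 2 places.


Word: "peaceful"
Vowels (a,e,i,o,u): 4
Consonants: 4
Ratio = 4/4
= 1.00


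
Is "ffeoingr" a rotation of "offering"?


Word: "offering", Candidate: "ffeoingr"
Method: check if candidate is substring of word+word
"offeringoffering" contains "ffeoingr"? No
Is rotation = No


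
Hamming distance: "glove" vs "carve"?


Comparing character by character (same length = 5):
  Pos 0: 'g' vs 'c' !=
  Pos 1: 'l' vs 'a' !=
  Pos 2: 'o' vs 'r' !=
  Pos 3: 'v' vs 'v' =
  Pos 4: 'e' vs 'e' =
Hamming distance = 3


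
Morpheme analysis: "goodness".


Word: "goodness"
Morphemes: good + -ness
Each morpheme carries meaning
= 2 morphemes


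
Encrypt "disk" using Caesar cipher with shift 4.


Word: "disk"
Shift: 4
Each letter → (letter + shift) mod 26:
  'd' (3) + 4 = 7 → 'h'
  'i' (8) + 4 = 12 → 'm'
  's' (18) + 4 = 22 → 'w'
  'k' (10) + 4 = 14 → 'o'
Result = "hmwo"


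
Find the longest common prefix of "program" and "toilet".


Word 1: "program"
Word 2: "toilet"
Comparing from start:
  Pos 0: 'p' != 't' (stop)
LCP = "" (length 0)


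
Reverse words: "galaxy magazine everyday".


Original: "galaxy magazine everyday"
Words (1..n): galaxy | magazine | everyday
Reversed (n..1): everyday | magazine | galaxy
Result = "everyday magazine galaxy"


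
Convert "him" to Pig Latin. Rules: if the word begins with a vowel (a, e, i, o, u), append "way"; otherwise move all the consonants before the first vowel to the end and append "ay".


Word: "him"
Starts with consonant(s) → move to end, add 'ay'
Consonant cluster: "h"
Pig Latin = "imhay"


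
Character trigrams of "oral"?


Word: "oral" (length 4)
Number of trigrams = 4 - 3 + 1 = 2
  Position 0: "ora"
  Position 1: "ral"
Trigrams = "ora", "ral"


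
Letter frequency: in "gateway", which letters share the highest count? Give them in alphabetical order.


Word: "gateway"
Letter counts:
  'a': 2
  'e': 1
  'g': 1
  't': 1
  'w': 1
  'y': 1
Maximum count = 2
Most frequent = 'a' (2 times each)


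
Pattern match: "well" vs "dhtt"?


Pattern of "well": [0, 1, 2, 2]
Pattern of "dhtt": [0, 1, 2, 2]
Patterns match
Same pattern = Yes


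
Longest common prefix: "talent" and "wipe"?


Word 1: "talent"
Word 2: "wipe"
Comparing from start:
  Pos 0: 't' != 'w' (stop)
LCP = "" (length 0)


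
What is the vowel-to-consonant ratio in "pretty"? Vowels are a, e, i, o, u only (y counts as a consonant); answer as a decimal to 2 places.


Word: "pretty"
Vowels (a,e,i,o,u): 1
Consonants: 5
Ratio = 1/5
= 0.20


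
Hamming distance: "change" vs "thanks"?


Comparing character by character (same length = 6):
  Pos 0: 'c' vs 't' !=
  Pos 1: 'h' vs 'h' =
  Pos 2: 'a' vs 'a' =
  Pos 3: 'n' vs 'n' =
  Pos 4: 'g' vs 'k' !=
  Pos 5: 'e' vs 's' !=
Hamming distance = 3


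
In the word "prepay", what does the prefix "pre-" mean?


Prefix: pre-
Example: prepay (pre- + pay)
Meaning = before


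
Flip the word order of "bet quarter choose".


Original: "bet quarter choose"
Words (1..n): bet | quarter | choose
Reversed (n..1): choose | quarter | bet
Result = "choose quarter bet"


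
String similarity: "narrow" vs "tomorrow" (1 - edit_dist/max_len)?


Word 1: "narrow" (length 6)
Word 2: "tomorrow" (length 8)
One optimal edit sequence:
  1. insert 't'  (+1)
  2. insert 'o'  (+1)
  3. substitute 'n' -> 'm'  (+1)
  4. substitute 'a' -> 'o'  (+1)
  5. keep 'r'
  6. keep 'r'
  7. keep 'o'
  8. keep 'w'
Edit distance = 4
Max length = max(6, 8) = 8
Similarity = 1 - 4/8
= 0.5000


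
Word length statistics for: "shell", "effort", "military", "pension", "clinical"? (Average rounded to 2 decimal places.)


Lengths: "shell"=5, "effort"=6, "military"=8, "pension"=7, "clinical"=8
Sum = 34, Count = 5
Average = 34/5 = 6.80
= avg=6.80, min=5, max=8


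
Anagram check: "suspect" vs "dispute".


Word 1: "suspect" → sorted: cepsstu
Word 2: "dispute" → sorted: deipstu
Same letters? cepsstu != deipstu
Anagram = No


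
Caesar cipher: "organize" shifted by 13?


Word: "organize"
Shift: 13
Each letter → (letter + shift) mod 26:
  'o' (14) + 13 = 1 → 'b'
  'r' (17) + 13 = 4 → 'e'
  'g' (6) + 13 = 19 → 't'
  'a' (0) + 13 = 13 → 'n'
  'n' (13) + 13 = 0 → 'a'
  'i' (8) + 13 = 21 → 'v'
  'z' (25) + 13 = 12 → 'm'
  'e' (4) + 13 = 17 → 'r'
Result = "betnavmr"


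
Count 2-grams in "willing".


Word: "willing" (length 7)
Number of 2-grams = length - 2 + 1 = 7 - 2 + 1
= 6


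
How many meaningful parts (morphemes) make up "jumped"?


Word: "jumped"
Morphemes: jump + -ed
Each morpheme carries meaning
= 2 morphemes


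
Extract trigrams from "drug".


Word: "drug" (length 4)
Number of trigrams = 4 - 3 + 1 = 2
  Position 0: "dru"
  Position 1: "rug"
Trigrams = "dru", "rug"


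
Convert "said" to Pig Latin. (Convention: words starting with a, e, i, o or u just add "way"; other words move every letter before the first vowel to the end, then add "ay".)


Word: "said"
Starts with consonant(s) → move to end, add 'ay'
Consonant cluster: "s"
Pig Latin = "aidsay"


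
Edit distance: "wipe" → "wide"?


Word 1: "wipe" (length 4)
Word 2: "wide" (length 4)
One optimal edit sequence (insert/delete/substitute each cost 1):
  1. keep 'w'
  2. keep 'i'
  3. substitute 'p' -> 'd'  (+1)
  4. keep 'e'
Total edit operations: 1
Edit distance = 1


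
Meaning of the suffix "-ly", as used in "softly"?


Suffix: -ly
Example: softly (soft + -ly)
Meaning = in a manner


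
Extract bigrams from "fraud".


Word: "fraud" (length 5)
Number of bigrams = 5 - 2 + 1 = 4
  Position 0: "fr"
  Position 1: "ra"
  Position 2: "au"
  Position 3: "ud"
Bigrams = "fr", "ra", "au", "ud"


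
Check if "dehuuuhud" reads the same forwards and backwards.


Word: "dehuuuhud"
Reversed: "duhuuuhed"
Forward == Backward? dehuuuhud != duhuuuhed
Palindrome = No


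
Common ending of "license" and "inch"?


Word 1: "license"
Word 2: "inch"
Comparing from end:
  Pos -1: 'e' != 'h' (stop)
LCS = "" (length 0)


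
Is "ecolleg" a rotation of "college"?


Word: "college", Candidate: "ecolleg"
Method: check if candidate is substring of word+word
"collegecollege" contains "ecolleg"? Yes
Is rotation = Yes


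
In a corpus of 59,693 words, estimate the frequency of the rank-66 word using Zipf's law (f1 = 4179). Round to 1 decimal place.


Zipf's law: f(r) = f(1) / r
f(1) = 4179
f(66) = 4179 / 66
= 63.3 occurrences


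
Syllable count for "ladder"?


Word: "ladder"
Syllable breakdown: lad · der
Counting: 2 parts
= 2 syllables


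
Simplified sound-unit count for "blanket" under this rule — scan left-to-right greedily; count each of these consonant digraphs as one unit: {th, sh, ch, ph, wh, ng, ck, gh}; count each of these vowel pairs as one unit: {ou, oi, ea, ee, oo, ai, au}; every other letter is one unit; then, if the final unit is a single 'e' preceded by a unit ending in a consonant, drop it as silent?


Word: "blanket" (7 letters)
Left-to-right scan:
  1. 'b' (letter)
  2. 'l' (letter)
  3. 'a' (letter)
  4. 'n' (letter)
  5. 'k' (letter)
  6. 'e' (letter)
  7. 't' (letter)
Units from scan: 7
Sound units = 7 units


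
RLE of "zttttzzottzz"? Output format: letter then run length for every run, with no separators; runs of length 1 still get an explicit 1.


String: "zttttzzottzz"
Scanning for consecutive runs:
  'z' x 1
  't' x 4
  'z' x 2
  'o' x 1
  't' x 2
  'z' x 2
RLE = "z1t4z2o1t2z2"


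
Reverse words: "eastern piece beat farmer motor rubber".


Original: "eastern piece beat farmer motor rubber"
Words (1..n): eastern | piece | beat | farmer | motor | rubber
Reversed (n..1): rubber | motor | farmer | beat | piece | eastern
Result = "rubber motor farmer beat piece eastern"


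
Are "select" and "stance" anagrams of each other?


Word 1: "select" → sorted: ceelst
Word 2: "stance" → sorted: acenst
Same letters? ceelst != acenst
Anagram = No


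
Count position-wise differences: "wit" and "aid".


Comparing character by character (same length = 3):
  Pos 0: 'w' vs 'a' !=
  Pos 1: 'i' vs 'i' =
  Pos 2: 't' vs 'd' !=
Hamming distance = 2


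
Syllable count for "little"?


Word: "little"
Syllable breakdown: lit | tle
Counting: 2 parts
= 2 syllables


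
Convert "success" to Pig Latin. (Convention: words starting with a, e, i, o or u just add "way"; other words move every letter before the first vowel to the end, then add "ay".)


Word: "success"
Starts with consonant(s) → move to end, add 'ay'
Consonant cluster: "s"
Pig Latin = "uccesssay"


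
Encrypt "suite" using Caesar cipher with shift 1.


Word: "suite"
Shift: 1
Each letter → (letter + shift) mod 26:
  's' (18) + 1 = 19 → 't'
  'u' (20) + 1 = 21 → 'v'
  'i' (8) + 1 = 9 → 'j'
  't' (19) + 1 = 20 → 'u'
  'e' (4) + 1 = 5 → 'f'
Result = "tvjuf"


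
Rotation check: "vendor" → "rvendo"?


Word: "vendor", Candidate: "rvendo"
Method: check if candidate is substring of word+word
"vendorvendor" contains "rvendo"? Yes
Is rotation = Yes


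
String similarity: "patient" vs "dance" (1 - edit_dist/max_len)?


Word 1: "patient" (length 7)
Word 2: "dance" (length 5)
One optimal edit sequence:
  1. substitute 'p' -> 'd'  (+1)
  2. keep 'a'
  3. substitute 't' -> 'n'  (+1)
  4. substitute 'i' -> 'c'  (+1)
  5. keep 'e'
  6. delete 'n'  (+1)
  7. delete 't'  (+1)
Edit distance = 5
Max length = max(7, 5) = 7
Similarity = 1 - 5/7
= 0.2857


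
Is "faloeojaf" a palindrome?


Word: "faloeojaf"
Reversed: "fajoeolaf"
Forward == Backward? faloeojaf != fajoeolaf
Palindrome = No


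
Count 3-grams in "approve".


Word: "approve" (length 7)
Number of 3-grams = length - 3 + 1 = 7 - 3 + 1
= 5


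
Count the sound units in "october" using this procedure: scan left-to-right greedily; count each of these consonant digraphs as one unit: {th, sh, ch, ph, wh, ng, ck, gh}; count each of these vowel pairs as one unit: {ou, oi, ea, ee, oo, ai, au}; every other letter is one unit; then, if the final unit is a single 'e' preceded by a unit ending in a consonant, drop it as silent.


Word: "october" (7 letters)
Left-to-right scan:
  (1) 'o' (letter)
  (2) 'c' (letter)
  (3) 't' (letter)
  (4) 'o' (letter)
  (5) 'b' (letter)
  (6) 'e' (letter)
  (7) 'r' (letter)
Units from scan: 7
Sound units = 7 units


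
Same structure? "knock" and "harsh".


Pattern of "knock": [0, 1, 2, 3, 0]
Pattern of "harsh": [0, 1, 2, 3, 0]
Patterns match
Same pattern = Yes


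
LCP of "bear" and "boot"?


Word 1: "bear"
Word 2: "boot"
Comparing from start:
  Pos 0: 'b' == 'b'
  Pos 1: 'e' != 'o' (stop)
LCP = "b" (length 1)


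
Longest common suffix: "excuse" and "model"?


Word 1: "excuse"
Word 2: "model"
Comparing from end:
  Pos -1: 'e' != 'l' (stop)
LCS = "" (length 0)


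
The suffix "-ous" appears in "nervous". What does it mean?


Suffix: -ous
As in: nervous -> nerve + -ous, with a spelling change
Meaning = having quality of


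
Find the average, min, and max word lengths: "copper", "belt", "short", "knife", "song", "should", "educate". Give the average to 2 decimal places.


Lengths: "copper"=6, "belt"=4, "short"=5, "knife"=5, "song"=4, "should"=6, "educate"=7
Sum = 37, Count = 7
Average = 37/7 = 5.29
= avg=5.29, min=4, max=7


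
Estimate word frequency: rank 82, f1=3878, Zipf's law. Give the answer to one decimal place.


Zipf's law: f(r) = f(1) / r
f(1) = 3878
f(82) = 3878 / 82
= 47.3 occurrences


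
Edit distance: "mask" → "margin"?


Word 1: "mask" (length 4)
Word 2: "margin" (length 6)
One optimal edit sequence (insert/delete/substitute each cost 1):
  1. keep 'm'
  2. keep 'a'
  3. insert 'r'  (+1)
  4. insert 'g'  (+1)
  5. substitute 's' -> 'i'  (+1)
  6. substitute 'k' -> 'n'  (+1)
Total edit operations: 4
Edit distance = 4


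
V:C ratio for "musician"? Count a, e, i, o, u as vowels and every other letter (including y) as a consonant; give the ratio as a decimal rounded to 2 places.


Word: "musician"
Vowels (a,e,i,o,u): 4
Consonants: 4
Ratio = 4/4
= 1.00


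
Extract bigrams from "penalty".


Word: "penalty" (length 7)
Number of bigrams = 7 - 2 + 1 = 6
  Position 0: "pe"
  Position 1: "en"
  Position 2: "na"
  Position 3: "al"
  Position 4: "lt"
  Position 5: "ty"
Bigrams = "pe", "en", "na", "al", "lt", "ty"


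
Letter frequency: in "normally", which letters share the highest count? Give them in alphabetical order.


Word: "normally"
Letter counts:
  'a': 1
  'l': 2
  'm': 1
  'n': 1
  'o': 1
  'r': 1
  'y': 1
Maximum count = 2
Most frequent = 'l' (2 times each)


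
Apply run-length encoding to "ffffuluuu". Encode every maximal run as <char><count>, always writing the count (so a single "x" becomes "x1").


String: "ffffuluuu"
Scanning for consecutive runs:
  'f' x 4
  'u' x 1
  'l' x 1
  'u' x 3
RLE = "f4u1l1u3"


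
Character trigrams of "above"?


Word: "above" (length 5)
Number of trigrams = 5 - 3 + 1 = 3
  Position 0: "abo"
  Position 1: "bov"
  Position 2: "ove"
Trigrams = "abo", "bov", "ove"


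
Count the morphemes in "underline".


Word: "underline"
Morphemes: under- + line
Each morpheme carries meaning
= 2 morphemes


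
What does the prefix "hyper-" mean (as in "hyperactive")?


Prefix: hyper-
Example: hyperactive = hyper- + active
Meaning = over / excessive


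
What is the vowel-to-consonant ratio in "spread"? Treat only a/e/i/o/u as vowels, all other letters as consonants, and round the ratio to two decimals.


Word: "spread"
Vowels (a,e,i,o,u): 2
Consonants: 4
Ratio = 2/4
= 0.50


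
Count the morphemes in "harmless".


Word: "harmless"
Morphemes: harm | -less
Each morpheme carries meaning
= 2 morphemes


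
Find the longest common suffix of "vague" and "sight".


Word 1: "vague"
Word 2: "sight"
Comparing from end:
  Pos -1: 'e' != 't' (stop)
LCS = "" (length 0)


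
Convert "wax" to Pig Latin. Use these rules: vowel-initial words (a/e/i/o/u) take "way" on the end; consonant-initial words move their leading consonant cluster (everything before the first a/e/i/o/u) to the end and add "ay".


Word: "wax"
Starts with consonant(s) → move to end, add 'ay'
Consonant cluster: "w"
Pig Latin = "axway"


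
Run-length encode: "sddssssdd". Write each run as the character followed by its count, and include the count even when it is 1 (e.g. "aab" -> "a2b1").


String: "sddssssdd"
Scanning for consecutive runs:
  's' x 1
  'd' x 2
  's' x 4
  'd' x 2
RLE = "s1d2s4d2"


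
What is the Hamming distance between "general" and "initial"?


Comparing character by character (same length = 7):
  Pos 0: 'g' vs 'i' !=
  Pos 1: 'e' vs 'n' !=
  Pos 2: 'n' vs 'i' !=
  Pos 3: 'e' vs 't' !=
  Pos 4: 'r' vs 'i' !=
  Pos 5: 'a' vs 'a' =
  Pos 6: 'l' vs 'l' =
Hamming distance = 5


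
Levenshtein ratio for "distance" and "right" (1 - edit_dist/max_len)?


Word 1: "distance" (length 8)
Word 2: "right" (length 5)
One optimal edit sequence:
  1. substitute 'd' -> 'r'  (+1)
  2. keep 'i'
  3. delete 's'  (+1)
  4. delete 't'  (+1)
  5. delete 'a'  (+1)
  6. substitute 'n' -> 'g'  (+1)
  7. substitute 'c' -> 'h'  (+1)
  8. substitute 'e' -> 't'  (+1)
Edit distance = 7
Max length = max(8, 5) = 8
Similarity = 1 - 7/8
= 0.1250


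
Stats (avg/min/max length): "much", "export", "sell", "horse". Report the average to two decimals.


Lengths: "much"=4, "export"=6, "sell"=4, "horse"=5
Sum = 19, Count = 4
Average = 19/4 = 4.75
= avg=4.75, min=4, max=6


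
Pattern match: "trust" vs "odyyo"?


Pattern of "trust": [0, 1, 2, 3, 0]
Pattern of "odyyo": [0, 1, 2, 2, 0]
Patterns do not match
Same pattern = No


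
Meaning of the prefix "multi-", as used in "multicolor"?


Prefix: multi-
As in: multicolor -> multi- + color
Meaning = many


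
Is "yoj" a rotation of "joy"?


Word: "joy", Candidate: "yoj"
Method: check if candidate is substring of word+word
"joyjoy" contains "yoj"? No
Is rotation = No


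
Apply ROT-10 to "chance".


Word: "chance"
Shift: 10
Each letter → (letter + shift) mod 26:
  'c' (2) + 10 = 12 → 'm'
  'h' (7) + 10 = 17 → 'r'
  'a' (0) + 10 = 10 → 'k'
  'n' (13) + 10 = 23 → 'x'
  'c' (2) + 10 = 12 → 'm'
  'e' (4) + 10 = 14 → 'o'
Result = "mrkxmo"


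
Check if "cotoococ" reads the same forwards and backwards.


Word: "cotoococ"
Reversed: "cocootoc"
Forward == Backward? cotoococ != cocootoc
Palindrome = No


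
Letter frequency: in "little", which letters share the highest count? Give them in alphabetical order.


Word: "little"
Letter counts:
  'e': 1
  'i': 1
  'l': 2
  't': 2
Maximum count = 2
Most frequent = 'l', 't' (2 times each)


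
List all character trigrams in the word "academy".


Word: "academy" (length 7)
Number of trigrams = 7 - 3 + 1 = 5
  Position 0: "aca"
  Position 1: "cad"
  Position 2: "ade"
  Position 3: "dem"
  Position 4: "emy"
Trigrams = "aca", "cad", "ade", "dem", "emy"


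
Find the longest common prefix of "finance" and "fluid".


Word 1: "finance"
Word 2: "fluid"
Comparing from start:
  Pos 0: 'f' == 'f'
  Pos 1: 'i' != 'l' (stop)
LCP = "f" (length 1)


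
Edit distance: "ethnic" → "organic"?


Word 1: "ethnic" (length 6)
Word 2: "organic" (length 7)
One optimal edit sequence (insert/delete/substitute each cost 1):
  1. insert 'o'  (+1)
  2. substitute 'e' -> 'r'  (+1)
  3. substitute 't' -> 'g'  (+1)
  4. substitute 'h' -> 'a'  (+1)
  5. keep 'n'
  6. keep 'i'
  7. keep 'c'
Total edit operations: 4
Edit distance = 4


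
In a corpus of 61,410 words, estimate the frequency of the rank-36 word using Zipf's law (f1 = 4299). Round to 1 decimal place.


Zipf's law: f(r) = f(1) / r
f(1) = 4299
f(36) = 4299 / 36
= 119.4 occurrences


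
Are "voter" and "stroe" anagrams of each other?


Word 1: "voter" → sorted: eortv
Word 2: "stroe" → sorted: eorst
Same letters? eortv != eorst
Anagram = No


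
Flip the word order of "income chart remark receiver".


Original: "income chart remark receiver"
Words (1..n): income | chart | remark | receiver
Reversed (n..1): receiver | remark | chart | income
Result = "receiver remark chart income"


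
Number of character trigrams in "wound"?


Word: "wound" (length 5)
Number of 3-grams = length - 3 + 1 = 5 - 3 + 1
= 3


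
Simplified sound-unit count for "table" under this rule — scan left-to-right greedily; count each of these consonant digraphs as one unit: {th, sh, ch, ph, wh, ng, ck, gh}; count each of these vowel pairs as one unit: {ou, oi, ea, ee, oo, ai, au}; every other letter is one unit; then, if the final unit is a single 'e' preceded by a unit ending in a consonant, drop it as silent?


Word: "table" (5 letters)
Left-to-right scan:
  [1] 't' (letter)
  [2] 'a' (letter)
  [3] 'b' (letter)
  [4] 'l' (letter)
  [5] 'e' (letter)
Units from scan: 5
Final unit is 'e' after a consonant -> drop as silent (-1)
Sound units = 4 units


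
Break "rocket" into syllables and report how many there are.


Word: "rocket"
Syllable breakdown: rock | et
Counting: 2 parts
= 2 syllables


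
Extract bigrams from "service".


Word: "service" (length 7)
Number of bigrams = 7 - 2 + 1 = 6
  Position 0: "se"
  Position 1: "er"
  Position 2: "rv"
  Position 3: "vi"
  Position 4: "ic"
  Position 5: "ce"
Bigrams = "se", "er", "rv", "vi", "ic", "ce"


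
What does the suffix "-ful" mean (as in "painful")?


Suffix: -ful
Example: painful = pain + -ful
Meaning = full of


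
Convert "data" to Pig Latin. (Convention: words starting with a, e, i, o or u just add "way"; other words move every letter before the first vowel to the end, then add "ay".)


Word: "data"
Starts with consonant(s) → move to end, add 'ay'
Consonant cluster: "d"
Pig Latin = "ataday"


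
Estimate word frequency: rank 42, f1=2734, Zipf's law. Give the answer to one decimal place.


Zipf's law: f(r) = f(1) / r
f(1) = 2734
f(42) = 2734 / 42
= 65.1 occurrences


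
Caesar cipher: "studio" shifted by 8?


Word: "studio"
Shift: 8
Each letter → (letter + shift) mod 26:
  's' (18) + 8 = 0 → 'a'
  't' (19) + 8 = 1 → 'b'
  'u' (20) + 8 = 2 → 'c'
  'd' (3) + 8 = 11 → 'l'
  'i' (8) + 8 = 16 → 'q'
  'o' (14) + 8 = 22 → 'w'
Result = "abclqw"


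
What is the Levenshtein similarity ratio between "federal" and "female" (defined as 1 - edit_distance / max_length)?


Word 1: "federal" (length 7)
Word 2: "female" (length 6)
One optimal edit sequence:
  1. keep 'f'
  2. delete 'e'  (+1)
  3. delete 'd'  (+1)
  4. keep 'e'
  5. substitute 'r' -> 'm'  (+1)
  6. keep 'a'
  7. keep 'l'
  8. insert 'e'  (+1)
Edit distance = 4
Max length = max(7, 6) = 7
Similarity = 1 - 4/7
= 0.4286


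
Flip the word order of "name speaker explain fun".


Original: "name speaker explain fun"
Words (1..n): name | speaker | explain | fun
Reversed (n..1): fun | explain | speaker | name
Result = "fun explain speaker name"


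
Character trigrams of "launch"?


Word: "launch" (length 6)
Number of trigrams = 6 - 3 + 1 = 4
  Position 0: "lau"
  Position 1: "aun"
  Position 2: "unc"
  Position 3: "nch"
Trigrams = "lau", "aun", "unc", "nch"


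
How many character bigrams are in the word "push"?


Word: "push" (length 4)
Number of 2-grams = length - 2 + 1 = 4 - 2 + 1
= 3


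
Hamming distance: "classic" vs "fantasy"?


Comparing character by character (same length = 7):
  Pos 0: 'c' vs 'f' !=
  Pos 1: 'l' vs 'a' !=
  Pos 2: 'a' vs 'n' !=
  Pos 3: 's' vs 't' !=
  Pos 4: 's' vs 'a' !=
  Pos 5: 'i' vs 's' !=
  Pos 6: 'c' vs 'y' !=
Hamming distance = 7


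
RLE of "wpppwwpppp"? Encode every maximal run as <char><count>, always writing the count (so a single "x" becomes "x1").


String: "wpppwwpppp"
Scanning for consecutive runs:
  'w' x 1
  'p' x 3
  'w' x 2
  'p' x 4
RLE = "w1p3w2p4"


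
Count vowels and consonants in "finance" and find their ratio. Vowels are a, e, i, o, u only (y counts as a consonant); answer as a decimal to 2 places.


Word: "finance"
Vowels (a,e,i,o,u): 3
Consonants: 4
Ratio = 3/4
= 0.75


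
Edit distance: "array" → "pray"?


Word 1: "array" (length 5)
Word 2: "pray" (length 4)
One optimal edit sequence (insert/delete/substitute each cost 1):
  1. delete 'a'  (+1)
  2. substitute 'r' -> 'p'  (+1)
  3. keep 'r'
  4. keep 'a'
  5. keep 'y'
Total edit operations: 2
Edit distance = 2


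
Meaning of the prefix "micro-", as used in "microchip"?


Prefix: micro-
Example: microchip (micro- + chip)
Meaning = small


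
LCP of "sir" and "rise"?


Word 1: "sir"
Word 2: "rise"
Comparing from start:
  Pos 0: 's' != 'r' (stop)
LCP = "" (length 0)


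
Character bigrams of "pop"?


Word: "pop" (length 3)
Number of bigrams = 3 - 2 + 1 = 2
  Position 0: "po"
  Position 1: "op"
Bigrams = "po", "op"


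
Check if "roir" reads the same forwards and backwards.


Word: "roir"
Reversed: "rior"
Forward == Backward? roir != rior
Palindrome = No


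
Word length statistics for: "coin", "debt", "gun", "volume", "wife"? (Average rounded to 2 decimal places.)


Lengths: "coin"=4, "debt"=4, "gun"=3, "volume"=6, "wife"=4
Sum = 21, Count = 5
Average = 21/5 = 4.20
= avg=4.20, min=3, max=6


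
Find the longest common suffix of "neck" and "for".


Word 1: "neck"
Word 2: "for"
Comparing from end:
  Pos -1: 'k' != 'r' (stop)
LCS = "" (length 0)


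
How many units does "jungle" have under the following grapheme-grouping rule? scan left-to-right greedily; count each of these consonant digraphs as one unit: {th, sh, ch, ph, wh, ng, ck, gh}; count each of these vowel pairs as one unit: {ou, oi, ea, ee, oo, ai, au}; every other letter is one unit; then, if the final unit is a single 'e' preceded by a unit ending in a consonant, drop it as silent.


Word: "jungle" (6 letters)
Left-to-right scan:
  (1) 'j' (letter)
  (2) 'u' (letter)
  (3) 'ng' (digraph)
  (4) 'l' (letter)
  (5) 'e' (letter)
Units from scan: 5
Final unit is 'e' after a consonant -> drop as silent (-1)
Sound units = 4 units


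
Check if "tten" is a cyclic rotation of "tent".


Word: "tent", Candidate: "tten"
Method: check if candidate is substring of word+word
"tenttent" contains "tten"? Yes
Is rotation = Yes


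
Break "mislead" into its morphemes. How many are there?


Word: "mislead"
Morphemes: mis- + lead
Each morpheme carries meaning
= 2 morphemes


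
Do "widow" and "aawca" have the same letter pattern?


Pattern of "widow": [0, 1, 2, 3, 0]
Pattern of "aawca": [0, 0, 1, 2, 0]
Patterns do not match
Same pattern = No


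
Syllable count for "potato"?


Word: "potato"
Syllable breakdown: po | ta | to
Counting: 3 parts
= 3 syllables


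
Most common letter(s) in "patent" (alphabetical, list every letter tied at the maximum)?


Word: "patent"
Letter counts:
  'a': 1
  'e': 1
  'n': 1
  'p': 1
  't': 2
Maximum count = 2
Most frequent = 't' (2 times each)


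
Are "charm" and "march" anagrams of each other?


Word 1: "charm" → sorted: achmr
Word 2: "march" → sorted: achmr
Same letters? achmr == achmr
Anagram = Yes


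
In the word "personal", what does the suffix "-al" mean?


Suffix: -al
Example: personal (person + -al)
Meaning = relating to


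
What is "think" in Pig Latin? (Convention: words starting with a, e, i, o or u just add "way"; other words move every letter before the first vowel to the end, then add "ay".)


Word: "think"
Starts with consonant(s) → move to end, add 'ay'
Consonant cluster: "th"
Pig Latin = "inkthay"


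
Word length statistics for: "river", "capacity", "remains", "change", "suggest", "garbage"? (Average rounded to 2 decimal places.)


Lengths: "river"=5, "capacity"=8, "remains"=7, "change"=6, "suggest"=7, "garbage"=7
Sum = 40, Count = 6
Average = 40/6 = 6.67
= avg=6.67, min=5, max=8


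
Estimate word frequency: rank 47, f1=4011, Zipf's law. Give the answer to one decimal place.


Zipf's law: f(r) = f(1) / r
f(1) = 4011
f(47) = 4011 / 47
= 85.3 occurrences


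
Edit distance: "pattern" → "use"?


Word 1: "pattern" (length 7)
Word 2: "use" (length 3)
One optimal edit sequence (insert/delete/substitute each cost 1):
  1. delete 'p'  (+1)
  2. delete 'a'  (+1)
  3. substitute 't' -> 'u'  (+1)
  4. substitute 't' -> 's'  (+1)
  5. keep 'e'
  6. delete 'r'  (+1)
  7. delete 'n'  (+1)
Total edit operations: 6
Edit distance = 6


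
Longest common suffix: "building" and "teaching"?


Word 1: "building"
Word 2: "teaching"
Comparing from end:
  Pos -1: 'g' == 'g'
  Pos -2: 'n' == 'n'
  Pos -3: 'i' == 'i'
  Pos -4: 'd' != 'h' (stop)
LCS = "ing" (length 3)


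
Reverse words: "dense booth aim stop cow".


Original: "dense booth aim stop cow"
Words (1..n): dense | booth | aim | stop | cow
Reversed (n..1): cow | stop | aim | booth | dense
Result = "cow stop aim booth dense"


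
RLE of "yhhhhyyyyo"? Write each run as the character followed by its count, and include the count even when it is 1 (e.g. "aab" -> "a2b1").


String: "yhhhhyyyyo"
Scanning for consecutive runs:
  'y' x 1
  'h' x 4
  'y' x 4
  'o' x 1
RLE = "y1h4y4o1"


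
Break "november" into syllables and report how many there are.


Word: "november"
Syllable breakdown: no | vem | ber
Counting: 3 parts
= 3 syllables


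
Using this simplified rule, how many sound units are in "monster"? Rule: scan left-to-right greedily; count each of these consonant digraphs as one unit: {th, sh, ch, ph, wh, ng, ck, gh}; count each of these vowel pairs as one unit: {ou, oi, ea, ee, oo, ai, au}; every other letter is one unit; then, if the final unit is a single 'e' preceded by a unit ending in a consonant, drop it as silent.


Word: "monster" (7 letters)
Left-to-right scan:
  [1] 'm' (letter)
  [2] 'o' (letter)
  [3] 'n' (letter)
  [4] 's' (letter)
  [5] 't' (letter)
  [6] 'e' (letter)
  [7] 'r' (letter)
Units from scan: 7
Sound units = 7 units


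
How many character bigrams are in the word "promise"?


Word: "promise" (length 7)
Number of 2-grams = length - 2 + 1 = 7 - 2 + 1
= 6


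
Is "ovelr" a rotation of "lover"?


Word: "lover", Candidate: "ovelr"
Method: check if candidate is substring of word+word
"loverlover" contains "ovelr"? No
Is rotation = No


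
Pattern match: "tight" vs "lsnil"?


Pattern of "tight": [0, 1, 2, 3, 0]
Pattern of "lsnil": [0, 1, 2, 3, 0]
Patterns match
Same pattern = Yes


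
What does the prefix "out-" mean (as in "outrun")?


Prefix: out-
As in: outrun -> out- + run
Meaning = surpass


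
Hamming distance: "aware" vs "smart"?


Comparing character by character (same length = 5):
  Pos 0: 'a' vs 's' !=
  Pos 1: 'w' vs 'm' !=
  Pos 2: 'a' vs 'a' =
  Pos 3: 'r' vs 'r' =
  Pos 4: 'e' vs 't' !=
Hamming distance = 3


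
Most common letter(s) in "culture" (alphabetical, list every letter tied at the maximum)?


Word: "culture"
Letter counts:
  'c': 1
  'e': 1
  'l': 1
  'r': 1
  't': 1
  'u': 2
Maximum count = 2
Most frequent = 'u' (2 times each)
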